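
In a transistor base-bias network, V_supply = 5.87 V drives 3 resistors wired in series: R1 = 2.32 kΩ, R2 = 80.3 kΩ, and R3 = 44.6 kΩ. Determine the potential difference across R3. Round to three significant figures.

V ≈ 2.06 V

Total series resistance ΣR = 2.32 + 80.3 + 44.6 = 127.2 kΩ.
V = V_supply · R/ΣR = 5.87 × 0.3506 = 2.058 V.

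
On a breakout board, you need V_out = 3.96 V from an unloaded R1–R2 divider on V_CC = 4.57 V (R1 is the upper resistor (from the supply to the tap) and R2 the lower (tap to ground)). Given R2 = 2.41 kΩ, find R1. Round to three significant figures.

V_out/V_CC = R2/(R1+R2) = 0.8665.
R1 = R2·(1/k − 1) = 2.41 × 0.1540 = 0.3712 kΩ.

R1 ≈ 0.371 kΩ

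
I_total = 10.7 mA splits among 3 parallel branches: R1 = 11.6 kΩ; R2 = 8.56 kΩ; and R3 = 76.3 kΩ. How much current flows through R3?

Total conductance ΣG = 1/11.6 + 1/8.56 + 1/76.3 = 0.2161 (units of 1/kΩ).
By the current-divider rule, I = I_total · G_k/ΣG = 10.7 × 0.06064 = 0.6488 mA.

I ≈ 0.649 mA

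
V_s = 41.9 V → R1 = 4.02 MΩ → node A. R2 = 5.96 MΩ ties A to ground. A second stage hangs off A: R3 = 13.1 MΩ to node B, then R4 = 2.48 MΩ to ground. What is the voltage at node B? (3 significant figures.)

V_B ≈ 3.45 V

Node A sees R2 in parallel with the series input of stage 2, R3 + R4 = 15.58 MΩ.
R2 ‖ (R3+R4) = 4.311 MΩ.
So V_A = 41.9 × 0.5175 = 21.68 V.
V_B = V_A × 0.1592 = 3.451 V.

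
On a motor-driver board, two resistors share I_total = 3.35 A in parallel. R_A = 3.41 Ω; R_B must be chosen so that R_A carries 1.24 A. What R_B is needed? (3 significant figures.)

In a two-way split, I_A/I_total = R_B/(R_A + R_B).
1.24/3.35 = R_B/(R_A + R_B) → R_B = R_A · (0.3701)/(1 − 0.3701) = 3.41 × 0.5877 = 2.004 Ω.

R_B ≈ 2.00 Ω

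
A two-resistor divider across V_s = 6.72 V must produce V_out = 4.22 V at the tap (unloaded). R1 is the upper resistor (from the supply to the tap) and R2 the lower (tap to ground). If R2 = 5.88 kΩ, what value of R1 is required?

V_out/V_s = R2/(R1+R2) = 0.6280.
So R1 = R2 · (V_s/V_out − 1) = 5.88 × (6.72/4.22 − 1) = 5.88 × 0.5924 = 3.483 kΩ.

R1 ≈ 3.48 kΩ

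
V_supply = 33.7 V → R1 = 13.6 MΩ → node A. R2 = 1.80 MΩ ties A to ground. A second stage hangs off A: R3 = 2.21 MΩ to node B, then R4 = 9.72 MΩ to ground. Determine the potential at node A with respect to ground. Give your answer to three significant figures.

Node A sees R2 in parallel with the series input of stage 2, R3 + R4 = 11.93 MΩ.
R2 ‖ (R3+R4) = 1.564 MΩ.
First divider: V_A = V_supply · 1.564/(13.6 + 1.564) = 3.476 V.

V_A ≈ 3.48 V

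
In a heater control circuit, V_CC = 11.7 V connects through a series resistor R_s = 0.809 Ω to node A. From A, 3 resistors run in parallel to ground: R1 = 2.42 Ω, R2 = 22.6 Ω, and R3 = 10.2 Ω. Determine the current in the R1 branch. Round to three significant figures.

I ≈ 3.34 A

Equivalent of the parallel group: R_p = 1.800 Ω.
V_A = 11.7 × 1.800/2.609 = 8.072 V.
Branch current I = V_A/R1 = 8.072/2.42 = 3.336 A.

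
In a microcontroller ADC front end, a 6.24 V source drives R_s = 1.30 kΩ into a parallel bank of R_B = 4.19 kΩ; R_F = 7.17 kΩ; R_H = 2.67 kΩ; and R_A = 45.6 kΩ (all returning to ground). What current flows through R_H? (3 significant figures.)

I ≈ 1.16 mA

Parallel bank: R_p = 1/(1/4.19 + 1/7.17 + 1/2.67 + 1/45.6) = 1.291 kΩ.
V_A = 6.24 × 1.291/2.591 = 3.109 V.
Branch current I = V_A/R_H = 3.109/2.67 = 1.164 mA.
(Check via current divider: I_total = 2.408 mA; share G_k/ΣG = 0.4835 → same result.)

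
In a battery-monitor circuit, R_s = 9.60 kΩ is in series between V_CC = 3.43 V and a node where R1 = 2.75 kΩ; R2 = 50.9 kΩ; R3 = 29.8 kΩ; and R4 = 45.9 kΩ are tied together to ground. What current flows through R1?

I ≈ 0.239 mA

Equivalent of the parallel group: R_p = 2.280 kΩ.
Node voltage V_A = V_CC · R_p/(R_s + R_p) = 3.43 × 0.1919 = 0.6582 V.
Branch current I = V_A/R1 = 0.6582/2.75 = 0.2394 mA.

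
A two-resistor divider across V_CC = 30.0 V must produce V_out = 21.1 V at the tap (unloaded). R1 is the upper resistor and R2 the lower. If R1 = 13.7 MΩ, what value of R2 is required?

V_out/V_CC = R2/(R1+R2) = 0.7033.
So R2 = R1 · V_out/(V_CC − V_out) = 13.7 × 21.1/(30.0 − 21.1) = 13.7 × 2.371 = 32.48 MΩ.

R2 ≈ 32.5 MΩ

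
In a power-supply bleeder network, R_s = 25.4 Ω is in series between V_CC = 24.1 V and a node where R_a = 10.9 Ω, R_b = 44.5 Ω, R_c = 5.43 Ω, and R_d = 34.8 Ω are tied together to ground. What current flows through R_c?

I ≈ 0.477 A

Combine the parallel branches: R_p = (1/10.9 + 1/44.5 + 1/5.43 + 1/34.8)⁻¹ = 3.057 Ω.
Node voltage V_A = V_CC · R_p/(R_s + R_p) = 24.1 × 0.1074 = 2.589 V.
I(R_c) = V_A / R_c = 2.589/5.43 = 0.4768 A.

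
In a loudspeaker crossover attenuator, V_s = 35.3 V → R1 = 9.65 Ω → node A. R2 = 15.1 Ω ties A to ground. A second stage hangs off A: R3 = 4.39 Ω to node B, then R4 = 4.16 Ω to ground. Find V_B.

The second stage (R3 + R4 = 8.550 Ω) loads node A in parallel with R2.
R2 ‖ (R3+R4) = 5.459 Ω.
First divider: V_A = V_s · 5.459/(9.65 + 5.459) = 12.75 V.
Then the unloaded second divider: V_B = V_A × R4/(R3+R4) = 12.75 × 0.4865 = 6.206 V.

V_B ≈ 6.21 V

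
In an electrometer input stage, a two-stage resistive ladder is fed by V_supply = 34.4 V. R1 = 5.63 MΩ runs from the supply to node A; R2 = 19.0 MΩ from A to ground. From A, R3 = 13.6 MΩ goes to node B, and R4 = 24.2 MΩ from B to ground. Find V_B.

V_B ≈ 15.2 V

The second stage (R3 + R4 = 37.80 MΩ) loads node A in parallel with R2.
Effective lower resistance at A: R2 ‖ 37.80 = 12.64 MΩ.
First divider: V_A = V_supply · 12.64/(5.63 + 12.64) = 23.80 V.
V_B = V_A × 0.6402 = 15.24 V.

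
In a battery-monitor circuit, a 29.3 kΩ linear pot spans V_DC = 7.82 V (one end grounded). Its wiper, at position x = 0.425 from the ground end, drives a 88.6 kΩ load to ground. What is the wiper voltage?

The pot divides into 16.85 kΩ above the wiper and 12.45 kΩ below.
R_L loads the lower segment: effective lower R = 10.92 kΩ.
Loaded-divider output: V_out = 7.82 × 0.3932 = 3.075 V.

V_out ≈ 3.07 V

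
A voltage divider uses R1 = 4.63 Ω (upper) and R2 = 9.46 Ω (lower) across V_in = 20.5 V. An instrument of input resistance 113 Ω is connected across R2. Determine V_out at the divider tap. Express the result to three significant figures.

V_out ≈ 13.4 V

R2 ‖ R_L = (9.46 × 113)/(9.46 + 113) = 8.729 Ω.
Then V_out = V_in · R2'/(R1 + R2') = 20.5 × 8.729/13.36 = 13.40 V.
(Unloaded it would be 13.8 V; the load pulls it down.)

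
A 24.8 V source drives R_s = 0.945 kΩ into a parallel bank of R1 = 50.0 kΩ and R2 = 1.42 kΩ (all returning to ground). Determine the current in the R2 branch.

I ≈ 10.4 mA

Equivalent of the parallel group: R_p = 1.381 kΩ.
Node voltage V_A = V_s · R_p/(R_s + R_p) = 24.8 × 0.5937 = 14.72 V.
I(R2) = V_A / R2 = 14.72/1.42 = 10.37 mA.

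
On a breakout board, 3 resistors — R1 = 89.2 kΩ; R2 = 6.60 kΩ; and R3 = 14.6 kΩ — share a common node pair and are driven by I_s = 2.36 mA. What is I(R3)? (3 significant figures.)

I ≈ 0.699 mA

Total conductance ΣG = 1/89.2 + 1/6.60 + 1/14.6 = 0.2312 (units of 1/kΩ).
Current divider: I(R3) = I_s · G_k/ΣG = 2.36 × (0.06849/0.2312) = 2.36 × 0.2962 = 0.6991 mA.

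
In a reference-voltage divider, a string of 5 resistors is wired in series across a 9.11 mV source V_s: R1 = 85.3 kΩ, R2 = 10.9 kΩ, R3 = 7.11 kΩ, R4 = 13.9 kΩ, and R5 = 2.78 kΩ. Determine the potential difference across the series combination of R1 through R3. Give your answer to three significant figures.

Total series resistance ΣR = 85.3 + 10.9 + 7.11 + 13.9 + 2.78 = 120.0 kΩ.
R_{R1..R3} = 85.3 + 10.9 + 7.11 = 103.3 kΩ.
By the voltage-divider rule, V = 9.11 × 103.3/120.0 = 7.844 mV.

V ≈ 7.84 mV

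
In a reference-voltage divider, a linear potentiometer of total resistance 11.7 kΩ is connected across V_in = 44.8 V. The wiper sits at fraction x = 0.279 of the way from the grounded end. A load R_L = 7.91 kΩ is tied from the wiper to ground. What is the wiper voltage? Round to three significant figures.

V_out ≈ 9.63 V

Split the track: R_lower = x·R_p = 3.264 kΩ, R_upper = (1−x)·R_p = 8.436 kΩ.
(x·R_p) ‖ R_L = 2.311 kΩ.
Then V_out = V_in · 2.311/(8.436 + 2.311) = 9.633 V.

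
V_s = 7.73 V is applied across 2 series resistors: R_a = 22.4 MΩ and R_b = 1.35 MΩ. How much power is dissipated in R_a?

P ≈ 2.37 µW

ΣR = 23.75 MΩ → I = 7.73/23.75 = 0.3255 µA.
P = I²R = 0.1059 × 22.4 = 2.373 µW.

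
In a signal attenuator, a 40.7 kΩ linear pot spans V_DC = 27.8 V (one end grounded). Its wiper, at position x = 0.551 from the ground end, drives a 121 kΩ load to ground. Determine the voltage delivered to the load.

Split the track: R_lower = x·R_p = 22.43 kΩ, R_upper = (1−x)·R_p = 18.27 kΩ.
R_L loads the lower segment: effective lower R = 18.92 kΩ.
Then V_out = V_DC · 18.92/(18.27 + 18.92) = 14.14 V.
(Unloaded: V_out = x·V_DC = 15.3 V.)

V_out ≈ 14.1 V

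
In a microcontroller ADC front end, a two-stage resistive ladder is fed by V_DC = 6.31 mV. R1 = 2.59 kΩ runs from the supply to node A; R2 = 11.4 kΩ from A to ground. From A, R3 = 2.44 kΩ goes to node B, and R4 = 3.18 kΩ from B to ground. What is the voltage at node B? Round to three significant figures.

V_B ≈ 2.12 mV

Node A sees R2 in parallel with the series input of stage 2, R3 + R4 = 5.620 kΩ.
R2 ‖ (R3+R4) = 3.764 kΩ.
V_A = 6.31 × 3.764/(2.59 + 3.764) = 3.738 mV.
V_B = V_A × 0.5658 = 2.115 mV.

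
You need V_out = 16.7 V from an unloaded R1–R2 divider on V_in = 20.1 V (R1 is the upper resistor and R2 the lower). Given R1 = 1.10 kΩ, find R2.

The divider ratio is R2/(R1+R2) = 16.7/20.1 = 0.8308.
Rearranging, R2 = R1·k/(1−k) = 1.10 × 4.912 = 5.403 kΩ.

R2 ≈ 5.40 kΩ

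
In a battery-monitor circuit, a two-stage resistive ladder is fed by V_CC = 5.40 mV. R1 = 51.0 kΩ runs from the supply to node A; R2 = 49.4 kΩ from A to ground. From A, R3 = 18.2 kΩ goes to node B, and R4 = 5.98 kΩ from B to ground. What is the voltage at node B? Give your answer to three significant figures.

V_B ≈ 0.322 mV

The second stage (R3 + R4 = 24.18 kΩ) loads node A in parallel with R2.
R2 ‖ (R3+R4) = 16.23 kΩ.
So V_A = 5.40 × 0.2415 = 1.304 mV.
V_B = V_A × 0.2473 = 0.3225 mV.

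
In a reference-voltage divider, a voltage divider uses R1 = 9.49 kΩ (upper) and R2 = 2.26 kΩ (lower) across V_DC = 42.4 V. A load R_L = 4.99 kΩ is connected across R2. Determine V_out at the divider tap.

V_out ≈ 5.97 V

R2 ‖ R_L = (2.26 × 4.99)/(2.26 + 4.99) = 1.556 kΩ.
Then V_out = V_DC · R2'/(R1 + R2') = 42.4 × 1.556/11.05 = 5.971 V.
(Unloaded it would be 8.16 V; the load pulls it down.)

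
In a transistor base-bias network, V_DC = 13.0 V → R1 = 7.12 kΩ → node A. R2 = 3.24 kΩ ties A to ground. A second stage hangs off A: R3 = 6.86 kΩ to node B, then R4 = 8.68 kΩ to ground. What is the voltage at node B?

Looking into the second stage from A: R3 + R4 = 15.54 kΩ appears in parallel with R2.
Effective lower resistance at A: R2 ‖ 15.54 = 2.681 kΩ.
So V_A = 13.0 × 0.2735 = 3.556 V.
V_B = V_A × 0.5586 = 1.986 V.

V_B ≈ 1.99 V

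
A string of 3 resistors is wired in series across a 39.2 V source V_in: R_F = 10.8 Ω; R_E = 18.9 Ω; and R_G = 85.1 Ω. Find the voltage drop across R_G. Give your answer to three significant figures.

Total series resistance ΣR = 10.8 + 18.9 + 85.1 = 114.8 Ω.
Voltage divider: V = V_in · (85.10 / 114.8) = 39.2 × 0.7413 = 29.06 V.

V ≈ 29.1 V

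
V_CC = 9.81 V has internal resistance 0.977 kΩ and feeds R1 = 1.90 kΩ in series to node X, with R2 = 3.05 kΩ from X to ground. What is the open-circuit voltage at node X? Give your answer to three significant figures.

R1' = 0.977 + 1.90 = 2.877 kΩ (source resistance + R1).
V_th is the unloaded tap voltage: V_CC · R2/(R1'+R2) = 9.81 × 0.5146 = 5.048 V.

V_th ≈ 5.05 V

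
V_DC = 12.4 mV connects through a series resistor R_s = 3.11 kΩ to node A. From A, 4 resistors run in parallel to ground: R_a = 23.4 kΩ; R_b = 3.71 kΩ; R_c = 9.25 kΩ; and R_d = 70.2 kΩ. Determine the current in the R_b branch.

I ≈ 1.42 µA

Combine the parallel branches: R_p = (1/23.4 + 1/3.71 + 1/9.25 + 1/70.2)⁻¹ = 2.301 kΩ.
V_A by voltage divider: V_A = 12.4 × 2.301/(3.11 + 2.301) = 5.273 mV.
I(R_b) = V_A / R_b = 5.273/3.71 = 1.421 µA.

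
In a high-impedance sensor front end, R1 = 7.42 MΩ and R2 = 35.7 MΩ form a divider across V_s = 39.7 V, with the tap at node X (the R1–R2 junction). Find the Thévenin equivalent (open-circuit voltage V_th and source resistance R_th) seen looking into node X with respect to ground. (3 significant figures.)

With X open, the divider is unloaded: V_th = 39.7 × 35.7/43.12 = 32.87 V.
Zeroing V_s shorts the top of R1 to ground, so R_th = R1 ‖ R2 = 6.143 MΩ.

V_th ≈ 32.9 V, R_th ≈ 6.14 MΩ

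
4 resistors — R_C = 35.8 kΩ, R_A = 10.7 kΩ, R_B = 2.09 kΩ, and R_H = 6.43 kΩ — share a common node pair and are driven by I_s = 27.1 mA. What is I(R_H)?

ΣG = 1/35.8 + 1/10.7 + 1/2.09 + 1/6.43 = 0.7554.
Current divider: I(R_H) = I_s · G_k/ΣG = 27.1 × (0.1555/0.7554) = 27.1 × 0.2059 = 5.579 mA.

I ≈ 5.58 mA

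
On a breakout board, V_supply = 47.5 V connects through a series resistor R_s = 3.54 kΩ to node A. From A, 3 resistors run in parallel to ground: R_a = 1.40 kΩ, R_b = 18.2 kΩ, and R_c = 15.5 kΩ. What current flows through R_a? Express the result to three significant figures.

I ≈ 8.59 mA

Parallel bank: R_p = 1/(1/1.40 + 1/18.2 + 1/15.5) = 1.199 kΩ.
Node voltage V_A = V_supply · R_p/(R_s + R_p) = 47.5 × 0.2531 = 12.02 V.
Branch current I = V_A/R_a = 12.02/1.40 = 8.586 mA.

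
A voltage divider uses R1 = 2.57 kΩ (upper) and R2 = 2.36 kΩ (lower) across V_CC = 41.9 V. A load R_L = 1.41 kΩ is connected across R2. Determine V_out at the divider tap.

V_out ≈ 10.7 V

The load sits in parallel with R2, giving an effective lower resistance R2' = R2·R_L/(R2+R_L) = 0.8827 kΩ.
Voltage divider with the loaded lower leg: V_out = 41.9 × 0.8827/(2.57 + 0.8827) = 41.9 × 0.2556 = 10.71 V.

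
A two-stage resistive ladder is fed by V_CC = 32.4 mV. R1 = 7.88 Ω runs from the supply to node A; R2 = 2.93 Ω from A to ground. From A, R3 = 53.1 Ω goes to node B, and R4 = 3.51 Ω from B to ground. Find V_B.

V_B ≈ 0.525 mV

The second stage (R3 + R4 = 56.61 Ω) loads node A in parallel with R2.
Effective lower resistance at A: R2 ‖ 56.61 = 2.786 Ω.
First divider: V_A = V_CC · 2.786/(7.88 + 2.786) = 8.463 mV.
Then the unloaded second divider: V_B = V_A × R4/(R3+R4) = 8.463 × 0.06200 = 0.5247 mV.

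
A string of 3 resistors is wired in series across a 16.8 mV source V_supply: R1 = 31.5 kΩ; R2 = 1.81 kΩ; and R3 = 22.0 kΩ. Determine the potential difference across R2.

Series total: ΣR = 31.5 + 1.81 + 22.0 = 55.31 kΩ.
By the voltage-divider rule, V = 16.8 × 1.810/55.31 = 0.5498 mV.

V ≈ 0.550 mV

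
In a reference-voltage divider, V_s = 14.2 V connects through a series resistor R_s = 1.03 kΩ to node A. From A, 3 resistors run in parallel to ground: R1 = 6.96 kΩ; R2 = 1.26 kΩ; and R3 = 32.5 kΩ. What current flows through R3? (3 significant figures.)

Parallel bank: R_p = 1/(1/6.96 + 1/1.26 + 1/32.5) = 1.033 kΩ.
V_A by voltage divider: V_A = 14.2 × 1.033/(1.03 + 1.033) = 7.110 V.
Branch current I = V_A/R3 = 7.110/32.5 = 0.2188 mA.
(Equivalently: I_total = 6.883 mA, then current-divider fraction G_k/ΣG = 0.03178.)

I ≈ 0.219 mA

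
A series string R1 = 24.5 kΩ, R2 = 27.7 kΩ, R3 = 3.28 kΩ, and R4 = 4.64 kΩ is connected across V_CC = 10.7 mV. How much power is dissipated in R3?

P ≈ 0.104 nW

ΣR = 60.12 kΩ → I = 10.7/60.12 = 0.1780 µA.
P = I²R = 0.03168 × 3.28 = 0.1039 nW.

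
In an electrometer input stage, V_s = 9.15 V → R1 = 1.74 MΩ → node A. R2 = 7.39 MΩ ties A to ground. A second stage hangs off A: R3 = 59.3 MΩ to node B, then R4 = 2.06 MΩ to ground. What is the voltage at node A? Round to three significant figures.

V_A ≈ 7.24 V

Node A sees R2 in parallel with the series input of stage 2, R3 + R4 = 61.36 MΩ.
R2 ‖ (R3+R4) = 6.596 MΩ.
So V_A = 9.15 × 0.7913 = 7.240 V.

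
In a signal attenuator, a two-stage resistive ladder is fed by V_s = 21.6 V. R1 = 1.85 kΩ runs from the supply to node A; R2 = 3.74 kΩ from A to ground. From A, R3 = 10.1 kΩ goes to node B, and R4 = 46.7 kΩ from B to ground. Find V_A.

V_A ≈ 14.1 V

Node A sees R2 in parallel with the series input of stage 2, R3 + R4 = 56.80 kΩ.
R2 ‖ (R3+R4) = 3.509 kΩ.
So V_A = 21.6 × 0.6548 = 14.14 V.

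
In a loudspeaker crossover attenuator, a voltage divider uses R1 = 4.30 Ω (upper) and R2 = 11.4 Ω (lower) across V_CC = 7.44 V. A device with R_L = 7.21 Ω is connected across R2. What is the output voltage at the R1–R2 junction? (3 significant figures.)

V_out ≈ 3.77 V

R2 ‖ R_L = (11.4 × 7.21)/(11.4 + 7.21) = 4.417 Ω.
Then V_out = V_CC · R2'/(R1 + R2') = 7.44 × 4.417/8.717 = 3.770 V.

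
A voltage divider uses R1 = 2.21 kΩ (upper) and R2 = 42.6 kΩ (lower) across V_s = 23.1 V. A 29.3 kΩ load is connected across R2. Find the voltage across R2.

V_out ≈ 20.5 V

First combine the lower leg with the load: R2 ‖ R_L = 17.36 kΩ.
Voltage divider with the loaded lower leg: V_out = 23.1 × 17.36/(2.21 + 17.36) = 23.1 × 0.8871 = 20.49 V.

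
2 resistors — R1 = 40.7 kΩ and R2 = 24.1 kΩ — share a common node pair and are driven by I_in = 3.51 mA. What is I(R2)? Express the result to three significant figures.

Two-branch current divider: I_k = I_in · R_other/(R_1 + R_2).
So I = 3.51 × 40.7/64.80 = 2.205 mA.

I ≈ 2.20 mA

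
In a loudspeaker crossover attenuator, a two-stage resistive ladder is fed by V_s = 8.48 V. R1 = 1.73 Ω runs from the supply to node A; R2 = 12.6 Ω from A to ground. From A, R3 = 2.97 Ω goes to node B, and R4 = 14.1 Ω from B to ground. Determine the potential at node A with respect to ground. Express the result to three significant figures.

Node A sees R2 in parallel with the series input of stage 2, R3 + R4 = 17.07 Ω.
R2 ‖ (R3+R4) = 7.249 Ω.
First divider: V_A = V_s · 7.249/(1.73 + 7.249) = 6.846 V.

V_A ≈ 6.85 V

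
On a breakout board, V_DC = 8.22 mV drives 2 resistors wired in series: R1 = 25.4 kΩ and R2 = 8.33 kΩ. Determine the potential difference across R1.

V ≈ 6.19 mV

Total series resistance ΣR = 25.4 + 8.33 = 33.73 kΩ.
By the voltage-divider rule, V = 8.22 × 25.40/33.73 = 6.190 mV.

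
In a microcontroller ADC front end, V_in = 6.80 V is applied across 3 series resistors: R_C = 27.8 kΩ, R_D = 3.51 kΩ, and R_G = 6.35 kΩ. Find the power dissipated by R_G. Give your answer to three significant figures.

Series current I = V_in/ΣR = 6.80/37.66 = 0.1806 mA.
P = I²R = 0.03260 × 6.35 = 0.2070 mW.

P ≈ 0.207 mW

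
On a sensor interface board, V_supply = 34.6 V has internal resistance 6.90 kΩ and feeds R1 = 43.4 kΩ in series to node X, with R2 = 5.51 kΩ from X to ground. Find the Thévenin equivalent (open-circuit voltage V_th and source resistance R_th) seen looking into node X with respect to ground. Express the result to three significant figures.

R1' = 6.90 + 43.4 = 50.30 kΩ (source resistance + R1).
With X open, the divider is unloaded: V_th = 34.6 × 5.51/55.81 = 3.416 V.
With V_supply suppressed (replaced by a short), R_th = R1' ‖ R2 = (50.30 × 5.51)/(50.30 + 5.51) = 4.966 kΩ.

V_th ≈ 3.42 V, R_th ≈ 4.97 kΩ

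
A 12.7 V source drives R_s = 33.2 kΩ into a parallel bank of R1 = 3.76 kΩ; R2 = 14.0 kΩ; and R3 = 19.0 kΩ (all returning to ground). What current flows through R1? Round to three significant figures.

I ≈ 0.242 mA

Equivalent of the parallel group: R_p = 2.564 kΩ.
Node voltage V_A = V_supply · R_p/(R_s + R_p) = 12.7 × 0.07169 = 0.9105 V.
I(R1) = V_A / R1 = 0.9105/3.76 = 0.2422 mA.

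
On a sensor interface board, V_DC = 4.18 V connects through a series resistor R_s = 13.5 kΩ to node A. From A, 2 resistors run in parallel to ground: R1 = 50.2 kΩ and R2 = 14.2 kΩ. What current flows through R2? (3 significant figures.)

Combine the parallel branches: R_p = (1/50.2 + 1/14.2)⁻¹ = 11.07 kΩ.
V_A = 4.18 × 11.07/24.57 = 1.883 V.
I(R2) = V_A / R2 = 1.883/14.2 = 0.1326 mA.

I ≈ 0.133 mA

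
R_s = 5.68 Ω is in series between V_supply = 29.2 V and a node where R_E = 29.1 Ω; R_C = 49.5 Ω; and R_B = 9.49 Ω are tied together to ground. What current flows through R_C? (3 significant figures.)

Combine the parallel branches: R_p = (1/29.1 + 1/49.5 + 1/9.49)⁻¹ = 6.252 Ω.
Node voltage V_A = V_supply · R_p/(R_s + R_p) = 29.2 × 0.5240 = 15.30 V.
Branch current I = V_A/R_C = 15.30/49.5 = 0.3091 A.
(Equivalently: I_total = 2.447 A, then current-divider fraction G_k/ΣG = 0.1263.)

I ≈ 0.309 A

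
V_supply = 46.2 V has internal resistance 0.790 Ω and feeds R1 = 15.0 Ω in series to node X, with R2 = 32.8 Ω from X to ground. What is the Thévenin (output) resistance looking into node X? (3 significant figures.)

R_th ≈ 10.7 Ω

R1' = 0.790 + 15.0 = 15.79 Ω (source resistance + R1).
Zeroing V_supply shorts the top of R1' to ground, so R_th = R1' ‖ R2 = 10.66 Ω.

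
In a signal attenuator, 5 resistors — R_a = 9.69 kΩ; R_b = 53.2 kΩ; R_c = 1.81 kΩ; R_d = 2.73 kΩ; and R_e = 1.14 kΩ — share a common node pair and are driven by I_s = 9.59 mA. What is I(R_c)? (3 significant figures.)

Total conductance ΣG = 1/9.69 + 1/53.2 + 1/1.81 + 1/2.73 + 1/1.14 = 1.918 (units of 1/kΩ).
Current divider: I(R_c) = I_s · G_k/ΣG = 9.59 × (0.5525/1.918) = 9.59 × 0.2881 = 2.762 mA.

I ≈ 2.76 mA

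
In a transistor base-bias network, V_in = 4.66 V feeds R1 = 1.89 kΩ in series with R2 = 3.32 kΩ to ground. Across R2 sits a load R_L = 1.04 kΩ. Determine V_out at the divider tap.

V_out ≈ 1.38 V

The load sits in parallel with R2, giving an effective lower resistance R2' = R2·R_L/(R2+R_L) = 0.7919 kΩ.
Voltage divider with the loaded lower leg: V_out = 4.66 × 0.7919/(1.89 + 0.7919) = 4.66 × 0.2953 = 1.376 V.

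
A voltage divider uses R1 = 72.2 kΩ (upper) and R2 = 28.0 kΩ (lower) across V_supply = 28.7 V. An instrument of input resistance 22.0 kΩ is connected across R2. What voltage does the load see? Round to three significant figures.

V_out ≈ 4.18 V

R2 ‖ R_L = (28.0 × 22.0)/(28.0 + 22.0) = 12.32 kΩ.
Now apply the divider: V_out = 28.7 × 0.1458 = 4.183 V.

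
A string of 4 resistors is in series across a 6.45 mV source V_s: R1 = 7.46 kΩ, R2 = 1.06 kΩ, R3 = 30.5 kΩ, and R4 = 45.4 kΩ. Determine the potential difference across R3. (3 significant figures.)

Total series resistance ΣR = 7.46 + 1.06 + 30.5 + 45.4 = 84.42 kΩ.
Voltage divider: V = V_s · (30.50 / 84.42) = 6.45 × 0.3613 = 2.330 mV.

V ≈ 2.33 mV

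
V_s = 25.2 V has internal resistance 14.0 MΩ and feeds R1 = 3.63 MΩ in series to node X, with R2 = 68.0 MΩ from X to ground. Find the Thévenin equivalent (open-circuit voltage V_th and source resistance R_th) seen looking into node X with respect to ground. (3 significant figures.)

R1' = 14.0 + 3.63 = 17.63 MΩ (source resistance + R1).
Open-circuit (no load on X): V_th = V_s · R2/(R1' + R2) = 25.2 × 68.0/(17.63 + 68.0) = 20.01 V.
Looking into X with the source shorted: R_th = R1'·R2/(R1'+R2) = 17.63 × 68.0/85.63 = 14.00 MΩ.

V_th ≈ 20.0 V, R_th ≈ 14.0 MΩ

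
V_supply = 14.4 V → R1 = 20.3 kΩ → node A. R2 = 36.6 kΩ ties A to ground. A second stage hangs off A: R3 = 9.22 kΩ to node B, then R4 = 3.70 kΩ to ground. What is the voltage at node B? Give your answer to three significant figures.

V_B ≈ 1.32 V

Looking into the second stage from A: R3 + R4 = 12.92 kΩ appears in parallel with R2.
R2 ‖ (R3+R4) = 9.549 kΩ.
First divider: V_A = V_supply · 9.549/(20.3 + 9.549) = 4.607 V.
V_B = V_A × 0.2864 = 1.319 V.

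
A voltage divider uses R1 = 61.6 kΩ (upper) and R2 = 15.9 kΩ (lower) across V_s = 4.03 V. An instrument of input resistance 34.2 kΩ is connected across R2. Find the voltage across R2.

The load sits in parallel with R2, giving an effective lower resistance R2' = R2·R_L/(R2+R_L) = 10.85 kΩ.
Voltage divider with the loaded lower leg: V_out = 4.03 × 10.85/(61.6 + 10.85) = 4.03 × 0.1498 = 0.6037 V.
(Unloaded it would be 0.827 V; the load pulls it down.)

V_out ≈ 0.604 V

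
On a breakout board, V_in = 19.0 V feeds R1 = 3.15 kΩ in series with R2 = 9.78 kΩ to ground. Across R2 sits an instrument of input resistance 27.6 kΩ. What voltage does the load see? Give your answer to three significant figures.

V_out ≈ 13.2 V

R2 ‖ R_L = (9.78 × 27.6)/(9.78 + 27.6) = 7.221 kΩ.
Voltage divider with the loaded lower leg: V_out = 19.0 × 7.221/(3.15 + 7.221) = 19.0 × 0.6963 = 13.23 V.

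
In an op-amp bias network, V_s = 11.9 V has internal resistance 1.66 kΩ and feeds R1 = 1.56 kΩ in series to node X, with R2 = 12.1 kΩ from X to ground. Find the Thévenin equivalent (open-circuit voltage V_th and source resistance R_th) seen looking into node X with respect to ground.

V_th ≈ 9.40 V, R_th ≈ 2.54 kΩ

R1' = 1.66 + 1.56 = 3.220 kΩ (source resistance + R1).
Open-circuit (no load on X): V_th = V_s · R2/(R1' + R2) = 11.9 × 12.1/(3.220 + 12.1) = 9.399 V.
With V_s suppressed (replaced by a short), R_th = R1' ‖ R2 = (3.220 × 12.1)/(3.220 + 12.1) = 2.543 kΩ.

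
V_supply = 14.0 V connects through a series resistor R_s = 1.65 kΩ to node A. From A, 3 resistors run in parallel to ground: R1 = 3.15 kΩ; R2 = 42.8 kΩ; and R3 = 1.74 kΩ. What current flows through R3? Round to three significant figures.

Equivalent of the parallel group: R_p = 1.092 kΩ.
V_A by voltage divider: V_A = 14.0 × 1.092/(1.65 + 1.092) = 5.576 V.
Branch current I = V_A/R3 = 5.576/1.74 = 3.205 mA.

I ≈ 3.20 mA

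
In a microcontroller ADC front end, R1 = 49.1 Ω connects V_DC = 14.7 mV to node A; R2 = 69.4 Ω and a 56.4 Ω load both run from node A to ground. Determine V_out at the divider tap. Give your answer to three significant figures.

The load sits in parallel with R2, giving an effective lower resistance R2' = R2·R_L/(R2+R_L) = 31.11 Ω.
Now apply the divider: V_out = 14.7 × 0.3879 = 5.702 mV.

V_out ≈ 5.70 mV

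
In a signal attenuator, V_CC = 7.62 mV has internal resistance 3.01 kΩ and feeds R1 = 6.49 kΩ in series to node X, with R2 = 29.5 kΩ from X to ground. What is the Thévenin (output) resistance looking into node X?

R_th ≈ 7.19 kΩ

R1' = 3.01 + 6.49 = 9.500 kΩ (source resistance + R1).
With V_CC suppressed (replaced by a short), R_th = R1' ‖ R2 = (9.500 × 29.5)/(9.500 + 29.5) = 7.186 kΩ.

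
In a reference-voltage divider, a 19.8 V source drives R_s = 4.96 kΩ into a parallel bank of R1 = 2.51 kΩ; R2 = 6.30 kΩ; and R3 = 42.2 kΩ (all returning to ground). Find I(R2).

I ≈ 0.810 mA

Parallel bank: R_p = 1/(1/2.51 + 1/6.30 + 1/42.2) = 1.722 kΩ.
V_A = 19.8 × 1.722/6.682 = 5.102 V.
I(R2) = V_A / R2 = 5.102/6.30 = 0.8098 mA.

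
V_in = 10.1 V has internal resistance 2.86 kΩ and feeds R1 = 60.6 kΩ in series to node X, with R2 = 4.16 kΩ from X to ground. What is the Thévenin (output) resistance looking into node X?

R_th ≈ 3.90 kΩ

R1' = 2.86 + 60.6 = 63.46 kΩ (source resistance + R1).
Zeroing V_in shorts the top of R1' to ground, so R_th = R1' ‖ R2 = 3.904 kΩ.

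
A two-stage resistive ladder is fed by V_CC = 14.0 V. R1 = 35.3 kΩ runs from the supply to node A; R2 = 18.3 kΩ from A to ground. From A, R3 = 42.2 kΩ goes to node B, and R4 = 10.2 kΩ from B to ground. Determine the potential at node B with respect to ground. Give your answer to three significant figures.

V_B ≈ 0.756 V

The second stage (R3 + R4 = 52.40 kΩ) loads node A in parallel with R2.
R2 ‖ (R3+R4) = 13.56 kΩ.
V_A = 14.0 × 13.56/(35.3 + 13.56) = 3.886 V.
Stage 2 is unloaded, so V_B = V_A · R4/(R3+R4) = 3.886 × 10.2/52.40 = 0.7564 V.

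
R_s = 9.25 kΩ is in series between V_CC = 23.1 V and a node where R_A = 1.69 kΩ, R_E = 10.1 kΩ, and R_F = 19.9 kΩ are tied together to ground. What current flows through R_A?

I ≈ 1.74 mA

Equivalent of the parallel group: R_p = 1.350 kΩ.
Node voltage V_A = V_CC · R_p/(R_s + R_p) = 23.1 × 0.1273 = 2.941 V.
Branch current I = V_A/R_A = 2.941/1.69 = 1.740 mA.
(Check via current divider: I_total = 2.179 mA; share G_k/ΣG = 0.7986 → same result.)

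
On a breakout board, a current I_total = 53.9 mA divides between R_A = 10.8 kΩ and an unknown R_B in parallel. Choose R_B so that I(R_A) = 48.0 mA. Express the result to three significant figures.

In a two-way split, I_A/I_total = R_B/(R_A + R_B).
48.0/53.9 = R_B/(R_A + R_B) → R_B = R_A · (0.8905)/(1 − 0.8905) = 10.8 × 8.136 = 87.86 kΩ.

R_B ≈ 87.9 kΩ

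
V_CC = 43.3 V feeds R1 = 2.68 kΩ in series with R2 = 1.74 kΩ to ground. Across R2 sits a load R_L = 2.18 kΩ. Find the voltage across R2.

V_out ≈ 11.5 V

First combine the lower leg with the load: R2 ‖ R_L = 0.9677 kΩ.
Voltage divider with the loaded lower leg: V_out = 43.3 × 0.9677/(2.68 + 0.9677) = 43.3 × 0.2653 = 11.49 V.
(Unloaded it would be 17.0 V; the load pulls it down.)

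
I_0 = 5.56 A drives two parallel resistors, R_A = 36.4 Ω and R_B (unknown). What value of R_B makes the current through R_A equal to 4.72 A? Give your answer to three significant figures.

R_B ≈ 205 Ω

In a two-way split, I_A/I_0 = R_B/(R_A + R_B).
4.72/5.56 = R_B/(R_A + R_B) → R_B = R_A · (0.8489)/(1 − 0.8489) = 36.4 × 5.619 = 204.5 Ω.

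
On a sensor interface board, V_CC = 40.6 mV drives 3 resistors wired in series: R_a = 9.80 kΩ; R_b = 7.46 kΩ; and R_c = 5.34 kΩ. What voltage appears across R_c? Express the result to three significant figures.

V ≈ 9.59 mV

Total series resistance ΣR = 9.80 + 7.46 + 5.34 = 22.60 kΩ.
Voltage divider: V = V_CC · (5.340 / 22.60) = 40.6 × 0.2363 = 9.593 mV.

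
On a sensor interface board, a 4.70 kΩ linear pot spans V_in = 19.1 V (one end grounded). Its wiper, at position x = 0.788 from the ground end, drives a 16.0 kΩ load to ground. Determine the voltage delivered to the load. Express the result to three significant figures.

V_out ≈ 14.3 V

Split the track: R_lower = x·R_p = 3.704 kΩ, R_upper = (1−x)·R_p = 0.9964 kΩ.
R_L loads the lower segment: effective lower R = 3.007 kΩ.
Loaded-divider output: V_out = 19.1 × 0.7511 = 14.35 V.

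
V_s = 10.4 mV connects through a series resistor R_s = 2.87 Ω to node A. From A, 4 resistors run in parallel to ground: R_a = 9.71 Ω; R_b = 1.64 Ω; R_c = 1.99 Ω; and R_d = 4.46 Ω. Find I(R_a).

Parallel bank: R_p = 1/(1/9.71 + 1/1.64 + 1/1.99 + 1/4.46) = 0.6947 Ω.
Node voltage V_A = V_s · R_p/(R_s + R_p) = 10.4 × 0.1949 = 2.027 mV.
Branch current I = V_A/R_a = 2.027/9.71 = 0.2087 mA.
(Equivalently: I_total = 2.917 mA, then current-divider fraction G_k/ΣG = 0.07154.)

I ≈ 0.209 mA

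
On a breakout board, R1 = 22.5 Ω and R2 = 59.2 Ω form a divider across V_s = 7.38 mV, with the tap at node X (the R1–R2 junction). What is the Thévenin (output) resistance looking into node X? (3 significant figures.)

R_th ≈ 16.3 Ω

With V_s suppressed (replaced by a short), R_th = R1 ‖ R2 = (22.50 × 59.2)/(22.50 + 59.2) = 16.30 Ω.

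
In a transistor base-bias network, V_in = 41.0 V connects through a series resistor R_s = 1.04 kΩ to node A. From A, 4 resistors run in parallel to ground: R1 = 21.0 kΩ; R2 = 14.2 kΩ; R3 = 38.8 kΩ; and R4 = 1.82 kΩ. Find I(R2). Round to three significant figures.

Equivalent of the parallel group: R_p = 1.442 kΩ.
V_A by voltage divider: V_A = 41.0 × 1.442/(1.04 + 1.442) = 23.82 V.
I(R2) = V_A / R2 = 23.82/14.2 = 1.678 mA.

I ≈ 1.68 mA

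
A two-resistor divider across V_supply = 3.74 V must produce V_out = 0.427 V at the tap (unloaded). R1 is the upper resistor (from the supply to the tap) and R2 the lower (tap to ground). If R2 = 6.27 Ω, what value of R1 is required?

R1 ≈ 48.6 Ω

V_out/V_supply = R2/(R1+R2) = 0.1142.
So R1 = R2 · (V_supply/V_out − 1) = 6.27 × (3.74/0.427 − 1) = 6.27 × 7.759 = 48.65 Ω.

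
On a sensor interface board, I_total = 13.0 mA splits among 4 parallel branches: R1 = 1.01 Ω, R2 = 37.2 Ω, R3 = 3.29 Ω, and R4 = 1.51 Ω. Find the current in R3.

Total conductance ΣG = 1/1.01 + 1/37.2 + 1/3.29 + 1/1.51 = 1.983 (units of 1/Ω).
By the current-divider rule, I = I_total · G_k/ΣG = 13.0 × 0.1533 = 1.992 mA.

I ≈ 1.99 mA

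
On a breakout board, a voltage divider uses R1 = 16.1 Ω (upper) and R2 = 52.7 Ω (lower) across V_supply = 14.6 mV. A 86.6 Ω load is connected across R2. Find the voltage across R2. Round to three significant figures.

The load sits in parallel with R2, giving an effective lower resistance R2' = R2·R_L/(R2+R_L) = 32.76 Ω.
Voltage divider with the loaded lower leg: V_out = 14.6 × 32.76/(16.1 + 32.76) = 14.6 × 0.6705 = 9.789 mV.
(Unloaded it would be 11.2 mV; the load pulls it down.)

V_out ≈ 9.79 mV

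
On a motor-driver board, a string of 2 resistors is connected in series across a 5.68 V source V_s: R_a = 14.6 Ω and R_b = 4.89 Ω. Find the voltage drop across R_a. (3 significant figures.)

Total series resistance ΣR = 14.6 + 4.89 = 19.49 Ω.
Voltage divider: V = V_s · (14.60 / 19.49) = 5.68 × 0.7491 = 4.255 V.

V ≈ 4.25 V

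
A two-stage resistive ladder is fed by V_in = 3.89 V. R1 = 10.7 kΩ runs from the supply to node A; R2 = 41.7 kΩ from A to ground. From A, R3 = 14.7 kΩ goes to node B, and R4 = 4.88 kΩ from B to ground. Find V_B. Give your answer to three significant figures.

Looking into the second stage from A: R3 + R4 = 19.58 kΩ appears in parallel with R2.
R2 ‖ (R3+R4) = 13.32 kΩ.
V_A = 3.89 × 13.32/(10.7 + 13.32) = 2.157 V.
Stage 2 is unloaded, so V_B = V_A · R4/(R3+R4) = 2.157 × 4.88/19.58 = 0.5377 V.

V_B ≈ 0.538 V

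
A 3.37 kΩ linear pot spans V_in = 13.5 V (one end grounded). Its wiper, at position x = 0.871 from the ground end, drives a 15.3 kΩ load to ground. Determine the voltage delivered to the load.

V_out ≈ 11.5 V

The pot divides into 0.4347 kΩ above the wiper and 2.935 kΩ below.
(x·R_p) ‖ R_L = 2.463 kΩ.
V_out = 13.5 × 2.463/(0.4347 + 2.463) = 11.47 V.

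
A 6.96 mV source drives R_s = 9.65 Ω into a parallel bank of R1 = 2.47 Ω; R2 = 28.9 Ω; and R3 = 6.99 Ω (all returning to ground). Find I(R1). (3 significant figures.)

Parallel bank: R_p = 1/(1/2.47 + 1/28.9 + 1/6.99) = 1.717 Ω.
Node voltage V_A = V_s · R_p/(R_s + R_p) = 6.96 × 0.1510 = 1.051 mV.
I(R1) = V_A / R1 = 1.051/2.47 = 0.4256 mA.
(Check via current divider: I_total = 0.6123 mA; share G_k/ΣG = 0.6950 → same result.)

I ≈ 0.426 mA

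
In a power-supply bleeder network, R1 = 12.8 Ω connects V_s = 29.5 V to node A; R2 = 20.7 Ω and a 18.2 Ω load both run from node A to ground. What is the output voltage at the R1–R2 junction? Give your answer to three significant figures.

R2 ‖ R_L = (20.7 × 18.2)/(20.7 + 18.2) = 9.685 Ω.
Now apply the divider: V_out = 29.5 × 0.4307 = 12.71 V.

V_out ≈ 12.7 V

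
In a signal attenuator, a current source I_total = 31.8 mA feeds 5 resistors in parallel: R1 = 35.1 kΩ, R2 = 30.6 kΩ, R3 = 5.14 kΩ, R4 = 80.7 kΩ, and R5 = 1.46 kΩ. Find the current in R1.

Total conductance ΣG = 1/35.1 + 1/30.6 + 1/5.14 + 1/80.7 + 1/1.46 = 0.9530 (units of 1/kΩ).
By the current-divider rule, I = I_total · G_k/ΣG = 31.8 × 0.02989 = 0.9506 mA.

I ≈ 0.951 mA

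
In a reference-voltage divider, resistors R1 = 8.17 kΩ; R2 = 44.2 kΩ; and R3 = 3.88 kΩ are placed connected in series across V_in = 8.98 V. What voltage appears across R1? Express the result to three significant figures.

V ≈ 1.30 V

ΣR = 8.17 + 44.2 + 3.88 = 56.25 kΩ.
Voltage divider: V = V_in · (8.170 / 56.25) = 8.98 × 0.1452 = 1.304 V.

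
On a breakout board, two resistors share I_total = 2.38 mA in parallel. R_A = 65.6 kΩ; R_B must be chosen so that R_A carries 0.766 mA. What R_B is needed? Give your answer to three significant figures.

R_B ≈ 31.1 kΩ

Two-branch current divider: I_A = I_total · R_B/(R_A + R_B).
With f = 0.3218, R_B = R_A · f/(1−f) = 65.6 × 0.4746 = 31.13 kΩ.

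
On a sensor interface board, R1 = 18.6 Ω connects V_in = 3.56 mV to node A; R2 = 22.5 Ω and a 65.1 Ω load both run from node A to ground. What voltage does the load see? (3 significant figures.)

R2 ‖ R_L = (22.5 × 65.1)/(22.5 + 65.1) = 16.72 Ω.
Voltage divider with the loaded lower leg: V_out = 3.56 × 16.72/(18.6 + 16.72) = 3.56 × 0.4734 = 1.685 mV.

V_out ≈ 1.69 mV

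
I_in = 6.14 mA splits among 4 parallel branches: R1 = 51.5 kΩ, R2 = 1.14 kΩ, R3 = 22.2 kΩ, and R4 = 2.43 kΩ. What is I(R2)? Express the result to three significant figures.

ΣG = 1/51.5 + 1/1.14 + 1/22.2 + 1/2.43 = 1.353.
R2 takes the fraction G_k/ΣG = 0.8772/1.353 = 0.6482, so I = 6.14 × 0.6482 = 3.980 mA.

I ≈ 3.98 mA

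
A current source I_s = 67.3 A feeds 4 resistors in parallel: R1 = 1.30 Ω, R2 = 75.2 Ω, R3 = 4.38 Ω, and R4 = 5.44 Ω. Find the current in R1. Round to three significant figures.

ΣG = 1/1.30 + 1/75.2 + 1/4.38 + 1/5.44 = 1.195.
By the current-divider rule, I = I_s · G_k/ΣG = 67.3 × 0.6439 = 43.33 A.

I ≈ 43.3 A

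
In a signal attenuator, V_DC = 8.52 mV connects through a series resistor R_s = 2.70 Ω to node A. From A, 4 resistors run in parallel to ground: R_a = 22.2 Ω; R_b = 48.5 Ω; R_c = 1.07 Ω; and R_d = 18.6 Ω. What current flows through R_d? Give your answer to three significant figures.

I ≈ 0.119 mA

Equivalent of the parallel group: R_p = 0.9488 Ω.
Node voltage V_A = V_DC · R_p/(R_s + R_p) = 8.52 × 0.2600 = 2.215 mV.
Branch current I = V_A/R_d = 2.215/18.6 = 0.1191 mA.
(Equivalently: I_total = 2.335 mA, then current-divider fraction G_k/ΣG = 0.05101.)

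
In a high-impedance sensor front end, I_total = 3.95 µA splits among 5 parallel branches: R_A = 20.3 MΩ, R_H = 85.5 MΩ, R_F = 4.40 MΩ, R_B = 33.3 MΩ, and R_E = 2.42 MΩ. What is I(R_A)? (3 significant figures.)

I ≈ 0.266 µA

Conductances: ΣG = 1/20.3 + 1/85.5 + 1/4.40 + 1/33.3 + 1/2.42 = 0.7315 (1/MΩ).
R_A takes the fraction G_k/ΣG = 0.04926/0.7315 = 0.06734, so I = 3.95 × 0.06734 = 0.2660 µA.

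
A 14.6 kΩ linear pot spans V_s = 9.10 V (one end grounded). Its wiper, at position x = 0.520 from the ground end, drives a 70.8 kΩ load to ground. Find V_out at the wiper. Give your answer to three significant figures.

The pot divides into 7.008 kΩ above the wiper and 7.592 kΩ below.
(x·R_p) ‖ R_L = 6.857 kΩ.
V_out = 9.10 × 6.857/(7.008 + 6.857) = 4.500 V.

V_out ≈ 4.50 V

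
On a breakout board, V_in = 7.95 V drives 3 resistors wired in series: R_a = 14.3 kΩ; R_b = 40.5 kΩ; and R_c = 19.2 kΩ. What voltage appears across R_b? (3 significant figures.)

Total series resistance ΣR = 14.3 + 40.5 + 19.2 = 74.00 kΩ.
Voltage divider: V = V_in · (40.50 / 74.00) = 7.95 × 0.5473 = 4.351 V.

V ≈ 4.35 V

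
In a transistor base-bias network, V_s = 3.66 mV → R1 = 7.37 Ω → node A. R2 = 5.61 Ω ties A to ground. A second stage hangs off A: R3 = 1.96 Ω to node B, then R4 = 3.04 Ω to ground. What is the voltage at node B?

The second stage (R3 + R4 = 5.000 Ω) loads node A in parallel with R2.
Effective lower resistance at A: R2 ‖ 5.000 = 2.644 Ω.
First divider: V_A = V_s · 2.644/(7.37 + 2.644) = 0.9663 mV.
Then the unloaded second divider: V_B = V_A × R4/(R3+R4) = 0.9663 × 0.6080 = 0.5875 mV.

V_B ≈ 0.587 mV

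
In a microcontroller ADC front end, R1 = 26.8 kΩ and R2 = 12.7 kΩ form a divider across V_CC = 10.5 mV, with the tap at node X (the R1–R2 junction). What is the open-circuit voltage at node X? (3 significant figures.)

V_th ≈ 3.38 mV

With X open, the divider is unloaded: V_th = 10.5 × 12.7/39.50 = 3.376 mV.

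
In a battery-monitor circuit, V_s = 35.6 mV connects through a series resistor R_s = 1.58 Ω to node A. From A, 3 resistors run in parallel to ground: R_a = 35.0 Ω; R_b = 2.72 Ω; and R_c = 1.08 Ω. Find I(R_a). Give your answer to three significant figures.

Equivalent of the parallel group: R_p = 0.7563 Ω.
V_A by voltage divider: V_A = 35.6 × 0.7563/(1.58 + 0.7563) = 11.52 mV.
Branch current I = V_A/R_a = 11.52/35.0 = 0.3293 mA.

I ≈ 0.329 mA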